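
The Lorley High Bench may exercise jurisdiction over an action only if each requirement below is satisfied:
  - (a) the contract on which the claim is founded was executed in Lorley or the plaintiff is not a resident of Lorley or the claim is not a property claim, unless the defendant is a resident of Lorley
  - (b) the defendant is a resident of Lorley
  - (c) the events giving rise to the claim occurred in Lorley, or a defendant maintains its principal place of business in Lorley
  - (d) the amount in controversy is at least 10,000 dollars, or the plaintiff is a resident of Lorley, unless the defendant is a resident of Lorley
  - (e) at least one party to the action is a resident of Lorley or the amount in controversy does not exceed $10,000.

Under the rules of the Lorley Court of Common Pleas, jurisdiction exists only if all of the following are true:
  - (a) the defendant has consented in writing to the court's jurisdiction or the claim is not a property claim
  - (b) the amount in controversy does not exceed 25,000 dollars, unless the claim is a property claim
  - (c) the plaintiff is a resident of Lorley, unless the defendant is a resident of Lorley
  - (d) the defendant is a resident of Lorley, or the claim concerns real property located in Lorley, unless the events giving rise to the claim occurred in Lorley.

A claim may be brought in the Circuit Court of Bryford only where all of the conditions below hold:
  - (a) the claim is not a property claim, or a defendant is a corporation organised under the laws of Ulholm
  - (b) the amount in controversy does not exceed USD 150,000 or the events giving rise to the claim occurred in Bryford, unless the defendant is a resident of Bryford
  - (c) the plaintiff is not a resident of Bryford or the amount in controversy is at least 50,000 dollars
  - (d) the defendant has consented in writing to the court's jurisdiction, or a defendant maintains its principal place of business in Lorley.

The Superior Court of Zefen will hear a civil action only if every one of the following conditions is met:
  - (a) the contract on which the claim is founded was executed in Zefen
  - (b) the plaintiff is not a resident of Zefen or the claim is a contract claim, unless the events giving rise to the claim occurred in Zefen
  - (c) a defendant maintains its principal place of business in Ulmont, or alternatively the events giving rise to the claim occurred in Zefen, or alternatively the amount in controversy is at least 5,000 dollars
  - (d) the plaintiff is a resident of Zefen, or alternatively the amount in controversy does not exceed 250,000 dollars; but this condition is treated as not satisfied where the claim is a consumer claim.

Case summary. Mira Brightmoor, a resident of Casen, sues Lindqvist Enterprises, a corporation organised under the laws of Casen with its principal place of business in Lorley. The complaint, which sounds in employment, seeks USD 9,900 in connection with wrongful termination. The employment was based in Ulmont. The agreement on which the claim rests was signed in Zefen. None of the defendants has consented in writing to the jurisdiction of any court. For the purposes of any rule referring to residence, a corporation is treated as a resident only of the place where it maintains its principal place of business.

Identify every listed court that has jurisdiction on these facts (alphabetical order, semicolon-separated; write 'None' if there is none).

The Lorley High Bench:
  (a) The plaintiff resides in Casen, which is not Lorley, so one alternative holds. Met.
  (b) The defendant resides in Lorley. Satisfied.
  (c) Lindqvist Enterprises has its principal place of business in Lorley — that alternative is enough. Condition met.
  (d) The amount in controversy is USD 9,900, below the $10,000 floor; the plaintiff resides in Casen, not Lorley — no alternative holds. However, the defendant resides in Lorley, so the 'unless' proviso supplies this condition. Satisfied.
  (e) Lindqvist Enterprises resides in Lorley — that alternative is enough. Met.
  → Jurisdiction lies.
The Lorley Court of Common Pleas:
  (a) The claim is an employment claim, not a property claim, which satisfies one of the alternatives. Met.
  (b) The amount in controversy is $9,900, within the USD 25,000 ceiling. Met.
  (c) The plaintiff resides in Casen, not Lorley. The proviso rescues it, though: the defendant resides in Lorley. Met.
  (d) The defendant resides in Lorley, so one alternative holds. Met.
  → The court has jurisdiction.
The Circuit Court of Bryford:
  (a) The claim is an employment claim, not a property claim, which satisfies one of the alternatives. Satisfied.
  (b) The amount in controversy is 9,900 dollars, within the USD 150,000 ceiling, which satisfies one of the alternatives. Condition met.
  (c) The plaintiff resides in Casen, which is not Bryford, so one alternative holds. Satisfied.
  (d) Lindqvist Enterprises has its principal place of business in Lorley, so one alternative holds. Condition met.
  → Every requirement is satisfied — jurisdiction.
The Superior Court of Zefen:
  (a) The contract was executed in Zefen. Met.
  (b) The plaintiff resides in Casen, which is not Zefen, so this disjunct is met. Satisfied.
  (c) The amount in controversy is USD 9,900, which meets the 5,000 dollars floor, so one alternative holds. Met.
  (d) The amount in controversy is $9,900, within the USD 250,000 ceiling, so one alternative holds. The carve-out does not apply: the claim is an employment claim, not a consumer claim. Satisfied.
  → Jurisdiction lies.

the Circuit Court of Bryford; the Lorley Court of Common Pleas; the Lorley High Bench; the Superior Court of Zefen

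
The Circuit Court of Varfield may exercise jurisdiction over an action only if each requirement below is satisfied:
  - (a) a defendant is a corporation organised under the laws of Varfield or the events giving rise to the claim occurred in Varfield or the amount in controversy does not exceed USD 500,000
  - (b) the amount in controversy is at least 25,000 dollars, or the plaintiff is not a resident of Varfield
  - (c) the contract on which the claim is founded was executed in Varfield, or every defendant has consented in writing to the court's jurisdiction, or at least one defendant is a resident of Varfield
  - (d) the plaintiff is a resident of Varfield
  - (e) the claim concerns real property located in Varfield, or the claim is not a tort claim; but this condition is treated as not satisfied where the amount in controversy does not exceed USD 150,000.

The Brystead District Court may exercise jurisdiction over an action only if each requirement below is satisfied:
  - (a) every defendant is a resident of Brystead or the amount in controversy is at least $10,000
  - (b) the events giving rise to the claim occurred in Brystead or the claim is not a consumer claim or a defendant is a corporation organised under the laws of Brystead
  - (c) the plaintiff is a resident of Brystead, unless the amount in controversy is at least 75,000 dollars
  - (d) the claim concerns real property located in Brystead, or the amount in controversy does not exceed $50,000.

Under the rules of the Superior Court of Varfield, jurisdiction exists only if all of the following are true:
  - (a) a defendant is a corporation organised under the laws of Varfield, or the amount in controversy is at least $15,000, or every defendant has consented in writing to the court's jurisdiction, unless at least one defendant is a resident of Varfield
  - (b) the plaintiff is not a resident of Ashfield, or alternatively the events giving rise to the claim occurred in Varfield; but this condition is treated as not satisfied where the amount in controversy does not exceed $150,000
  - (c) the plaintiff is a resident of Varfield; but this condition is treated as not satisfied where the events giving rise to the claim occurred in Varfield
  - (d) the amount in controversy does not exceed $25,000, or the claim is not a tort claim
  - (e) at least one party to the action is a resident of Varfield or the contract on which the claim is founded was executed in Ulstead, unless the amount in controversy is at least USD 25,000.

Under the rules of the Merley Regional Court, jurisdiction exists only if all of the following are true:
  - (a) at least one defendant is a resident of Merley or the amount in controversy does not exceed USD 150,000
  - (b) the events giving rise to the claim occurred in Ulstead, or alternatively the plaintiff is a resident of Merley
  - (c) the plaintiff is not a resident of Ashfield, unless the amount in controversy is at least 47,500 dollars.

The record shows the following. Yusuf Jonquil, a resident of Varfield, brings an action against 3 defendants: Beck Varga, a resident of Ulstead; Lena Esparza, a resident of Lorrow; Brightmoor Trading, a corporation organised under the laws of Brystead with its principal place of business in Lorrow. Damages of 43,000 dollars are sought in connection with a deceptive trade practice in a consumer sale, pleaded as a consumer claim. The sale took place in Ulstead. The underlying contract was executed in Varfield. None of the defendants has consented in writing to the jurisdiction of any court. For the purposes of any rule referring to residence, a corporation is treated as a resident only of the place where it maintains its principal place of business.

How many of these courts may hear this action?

The Circuit Court of Varfield:
  (a) The amount in controversy is USD 43,000, within the 500,000 dollars ceiling, so one alternative holds. Satisfied.
  (b) The amount in controversy is 43,000 dollars, which meets the 25,000 dollars floor, so one alternative holds. Condition met.
  (c) The contract was executed in Varfield, so one alternative holds. Condition met.
  (d) The plaintiff resides in Varfield. Met.
  (e) The claim is a consumer claim, not a tort claim, so one alternative holds. But the carve-out bites: the amount in controversy is $43,000, within the 150,000 dollars ceiling. Fails.
  → No jurisdiction.
The Brystead District Court:
  (a) The amount in controversy is 43,000 dollars, which meets the 10,000 dollars floor, so one alternative holds. Satisfied.
  (b) Brightmoor Trading is organised under the laws of Brystead — that alternative is enough. Condition met.
  (c) The plaintiff resides in Varfield, not Brystead. Nor does the 'unless' clause help: the amount in controversy is USD 43,000, below the 75,000 dollars floor. Condition not met.
  (d) The amount in controversy is USD 43,000, within the 50,000 dollars ceiling, so one alternative holds. Condition met.
  → No jurisdiction.
The Superior Court of Varfield:
  (a) The amount in controversy is 43,000 dollars, which meets the $15,000 floor, which satisfies one of the alternatives. Satisfied.
  (b) The plaintiff resides in Varfield, which is not Ashfield, so this disjunct is met. But the carve-out bites: the amount in controversy is $43,000, within the 150,000 dollars ceiling. Not met.
  (c) The plaintiff resides in Varfield. The carve-out does not apply: the operative events occurred in Ulstead, not Varfield. Condition met.
  (d) The claim is a consumer claim, not a tort claim, so one alternative holds. Satisfied.
  (e) Yusuf Jonquil resides in Varfield, which satisfies one of the alternatives. Met.
  → At least one condition fails; no jurisdiction.
The Merley Regional Court:
  (a) The amount in controversy is 43,000 dollars, within the $150,000 ceiling, so this disjunct is met. Condition met.
  (b) The operative events occurred in Ulstead, so one alternative holds. Condition met.
  (c) The plaintiff resides in Varfield, which is not Ashfield. Satisfied.
  → All conditions met; jurisdiction exists.
Courts with jurisdiction: the Merley Regional Court — 1 in total.

1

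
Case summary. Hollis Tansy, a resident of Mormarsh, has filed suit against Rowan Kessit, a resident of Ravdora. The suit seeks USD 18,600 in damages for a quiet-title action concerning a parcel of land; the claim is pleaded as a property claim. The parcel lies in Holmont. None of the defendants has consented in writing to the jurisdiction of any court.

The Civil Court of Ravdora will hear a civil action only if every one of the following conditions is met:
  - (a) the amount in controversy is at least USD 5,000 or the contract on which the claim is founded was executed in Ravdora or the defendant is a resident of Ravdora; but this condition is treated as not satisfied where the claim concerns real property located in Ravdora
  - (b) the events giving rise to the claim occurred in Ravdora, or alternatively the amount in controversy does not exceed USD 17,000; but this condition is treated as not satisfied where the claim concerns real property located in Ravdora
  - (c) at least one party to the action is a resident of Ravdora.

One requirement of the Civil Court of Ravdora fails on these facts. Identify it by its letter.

The Civil Court of Ravdora:
  (a) The amount in controversy is $18,600, which meets the USD 5,000 floor, which satisfies one of the alternatives. The exception is not triggered, since the property lies in Holmont, not Ravdora. Satisfied.
  (b) The operative events occurred in Holmont, not Ravdora; the amount in controversy is 18,600 dollars, above the $17,000 ceiling — none of the alternatives is met. Condition not met.
  (c) Rowan Kessit resides in Ravdora. Met.
Only condition (b) fails.

(b)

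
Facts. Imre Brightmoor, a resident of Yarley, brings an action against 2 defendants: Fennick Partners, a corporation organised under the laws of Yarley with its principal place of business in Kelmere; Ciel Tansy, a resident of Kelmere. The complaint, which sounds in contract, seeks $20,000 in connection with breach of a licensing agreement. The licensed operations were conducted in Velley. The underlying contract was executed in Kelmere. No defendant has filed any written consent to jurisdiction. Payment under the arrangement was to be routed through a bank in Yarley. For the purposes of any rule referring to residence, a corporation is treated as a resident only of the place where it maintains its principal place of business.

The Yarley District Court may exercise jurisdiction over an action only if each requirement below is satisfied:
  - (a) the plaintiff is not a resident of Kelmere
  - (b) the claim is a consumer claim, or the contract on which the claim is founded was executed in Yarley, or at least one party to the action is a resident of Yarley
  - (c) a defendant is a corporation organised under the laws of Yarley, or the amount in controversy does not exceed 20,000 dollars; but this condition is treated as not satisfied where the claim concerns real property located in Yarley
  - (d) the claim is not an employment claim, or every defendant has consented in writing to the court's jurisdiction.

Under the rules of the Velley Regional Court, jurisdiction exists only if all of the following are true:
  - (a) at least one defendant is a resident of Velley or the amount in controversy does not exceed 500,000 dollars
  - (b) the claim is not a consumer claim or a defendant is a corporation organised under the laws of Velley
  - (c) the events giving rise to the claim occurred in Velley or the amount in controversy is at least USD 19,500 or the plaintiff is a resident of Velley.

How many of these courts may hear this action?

2

The Yarley District Court:
  (a) The plaintiff resides in Yarley, which is not Kelmere. Met.
  (b) Imre Brightmoor resides in Yarley, so this disjunct is met. Condition met.
  (c) Fennick Partners is organised under the laws of Yarley, so this disjunct is met. The carve-out does not apply: the claim does not concern real property. Met.
  (d) The claim is a contract claim, not an employment claim, so this disjunct is met. Satisfied.
  → The court has jurisdiction.
The Velley Regional Court:
  (a) The amount in controversy is USD 20,000, within the USD 500,000 ceiling — that alternative is enough. Met.
  (b) The claim is a contract claim, not a consumer claim — that alternative is enough. Condition met.
  (c) The operative events occurred in Velley, which satisfies one of the alternatives. Met.
  → Jurisdiction lies.
Courts with jurisdiction: the Yarley District Court, the Velley Regional Court — 2 in total.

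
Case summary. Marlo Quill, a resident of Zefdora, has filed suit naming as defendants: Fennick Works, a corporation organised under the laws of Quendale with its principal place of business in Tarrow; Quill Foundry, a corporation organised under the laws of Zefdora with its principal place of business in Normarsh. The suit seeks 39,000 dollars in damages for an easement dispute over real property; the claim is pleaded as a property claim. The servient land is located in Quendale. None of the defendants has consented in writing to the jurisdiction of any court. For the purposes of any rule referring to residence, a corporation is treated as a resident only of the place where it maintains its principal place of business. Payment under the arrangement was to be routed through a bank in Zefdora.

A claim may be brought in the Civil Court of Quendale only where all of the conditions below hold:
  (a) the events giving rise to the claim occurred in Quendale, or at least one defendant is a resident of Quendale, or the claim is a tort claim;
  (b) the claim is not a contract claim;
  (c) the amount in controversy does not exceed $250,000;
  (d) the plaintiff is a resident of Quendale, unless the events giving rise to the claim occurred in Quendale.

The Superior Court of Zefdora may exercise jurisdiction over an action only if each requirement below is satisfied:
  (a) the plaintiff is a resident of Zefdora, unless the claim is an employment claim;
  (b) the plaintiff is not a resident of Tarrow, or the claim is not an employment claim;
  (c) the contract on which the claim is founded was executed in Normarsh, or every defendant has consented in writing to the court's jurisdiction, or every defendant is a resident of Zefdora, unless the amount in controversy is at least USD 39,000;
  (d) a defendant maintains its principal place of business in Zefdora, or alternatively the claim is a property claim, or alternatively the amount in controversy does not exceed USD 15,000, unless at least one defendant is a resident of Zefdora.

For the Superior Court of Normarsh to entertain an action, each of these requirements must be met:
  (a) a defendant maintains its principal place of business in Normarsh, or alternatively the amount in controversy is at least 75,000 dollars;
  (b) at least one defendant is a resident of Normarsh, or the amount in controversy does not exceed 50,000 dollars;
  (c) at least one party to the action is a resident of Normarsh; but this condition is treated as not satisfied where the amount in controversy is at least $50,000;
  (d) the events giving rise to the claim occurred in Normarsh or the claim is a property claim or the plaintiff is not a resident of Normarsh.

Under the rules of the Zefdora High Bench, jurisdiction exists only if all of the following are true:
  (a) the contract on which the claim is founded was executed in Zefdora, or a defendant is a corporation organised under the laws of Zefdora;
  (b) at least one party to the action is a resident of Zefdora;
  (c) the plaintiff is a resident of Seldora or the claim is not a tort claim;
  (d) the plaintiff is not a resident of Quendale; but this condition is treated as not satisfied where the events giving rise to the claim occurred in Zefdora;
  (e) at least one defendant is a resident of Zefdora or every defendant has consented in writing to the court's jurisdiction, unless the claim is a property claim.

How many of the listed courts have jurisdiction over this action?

The Civil Court of Quendale:
  (a) The operative events occurred in Quendale, so this disjunct is met. Met.
  (b) The claim is a property claim, not a contract claim. Satisfied.
  (c) The amount in controversy is 39,000 dollars, within the $250,000 ceiling. Met.
  (d) The plaintiff resides in Zefdora, not Quendale. The proviso rescues it, though: the operative events occurred in Quendale. Condition met.
  → Jurisdiction lies.
The Superior Court of Zefdora:
  (a) The plaintiff resides in Zefdora. Condition met.
  (b) The plaintiff resides in Zefdora, which is not Tarrow, so one alternative holds. Satisfied.
  (c) No contract (and hence no place of execution) is alleged; no such written consent has been filed; the defendants reside as follows — Fennick Works in Tarrow, Quill Foundry in Normarsh — not all in Zefdora — every alternative fails. But the amount in controversy is 39,000 dollars, which meets the $39,000 floor, and the 'unless' clause therefore excuses the requirement. Met.
  (d) The claim is a property claim, so one alternative holds. Condition met.
  → Jurisdiction lies.
The Superior Court of Normarsh:
  (a) Quill Foundry has its principal place of business in Normarsh — that alternative is enough. Condition met.
  (b) Quill Foundry resides in Normarsh, which satisfies one of the alternatives. Condition met.
  (c) Quill Foundry resides in Normarsh. The carve-out does not apply: the amount in controversy is $39,000, below the $50,000 floor. Met.
  (d) The claim is a property claim, which satisfies one of the alternatives. Condition met.
  → The court has jurisdiction.
The Zefdora High Bench:
  (a) Quill Foundry is organised under the laws of Zefdora, which satisfies one of the alternatives. Met.
  (b) Marlo Quill resides in Zefdora. Satisfied.
  (c) The claim is a property claim, not a tort claim — that alternative is enough. Satisfied.
  (d) The plaintiff resides in Zefdora, which is not Quendale. The carve-out does not apply: the operative events occurred in Quendale, not Zefdora. Satisfied.
  (e) No defendant resides in Zefdora (they reside in Tarrow, Normarsh); no such written consent has been filed — none of the alternatives is met. However, the claim is a property claim, so the 'unless' proviso supplies this condition. Condition met.
  → Jurisdiction lies.
Courts with jurisdiction: the Civil Court of Quendale, the Superior Court of Zefdora, the Superior Court of Normarsh, the Zefdora High Bench — 4 in total.

4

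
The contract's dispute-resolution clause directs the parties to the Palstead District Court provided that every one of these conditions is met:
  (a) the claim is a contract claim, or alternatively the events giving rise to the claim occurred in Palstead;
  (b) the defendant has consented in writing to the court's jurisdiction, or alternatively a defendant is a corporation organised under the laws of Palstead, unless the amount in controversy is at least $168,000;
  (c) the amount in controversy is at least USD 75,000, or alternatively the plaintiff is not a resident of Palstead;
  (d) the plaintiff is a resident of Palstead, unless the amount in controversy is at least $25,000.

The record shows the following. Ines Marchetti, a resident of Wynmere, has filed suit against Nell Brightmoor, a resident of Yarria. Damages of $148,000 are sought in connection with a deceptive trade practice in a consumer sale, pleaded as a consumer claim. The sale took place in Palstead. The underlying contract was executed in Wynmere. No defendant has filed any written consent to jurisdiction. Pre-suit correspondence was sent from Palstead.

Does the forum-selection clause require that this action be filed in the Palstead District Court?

The Palstead District Court:
  (a) The operative events occurred in Palstead, so one alternative holds. Condition met.
  (b) No such written consent has been filed; no defendant is a corporation — no alternative holds. The proviso offers no rescue either, since the amount in controversy is 148,000 dollars, below the 168,000 dollars floor. Condition not met.
  (c) The amount in controversy is USD 148,000, which meets the $75,000 floor, which satisfies one of the alternatives. Satisfied.
  (d) The plaintiff resides in Wynmere, not Palstead. However, the amount in controversy is 148,000 dollars, which meets the USD 25,000 floor, so the 'unless' proviso supplies this condition. Satisfied.
  → The clause does not apply.

No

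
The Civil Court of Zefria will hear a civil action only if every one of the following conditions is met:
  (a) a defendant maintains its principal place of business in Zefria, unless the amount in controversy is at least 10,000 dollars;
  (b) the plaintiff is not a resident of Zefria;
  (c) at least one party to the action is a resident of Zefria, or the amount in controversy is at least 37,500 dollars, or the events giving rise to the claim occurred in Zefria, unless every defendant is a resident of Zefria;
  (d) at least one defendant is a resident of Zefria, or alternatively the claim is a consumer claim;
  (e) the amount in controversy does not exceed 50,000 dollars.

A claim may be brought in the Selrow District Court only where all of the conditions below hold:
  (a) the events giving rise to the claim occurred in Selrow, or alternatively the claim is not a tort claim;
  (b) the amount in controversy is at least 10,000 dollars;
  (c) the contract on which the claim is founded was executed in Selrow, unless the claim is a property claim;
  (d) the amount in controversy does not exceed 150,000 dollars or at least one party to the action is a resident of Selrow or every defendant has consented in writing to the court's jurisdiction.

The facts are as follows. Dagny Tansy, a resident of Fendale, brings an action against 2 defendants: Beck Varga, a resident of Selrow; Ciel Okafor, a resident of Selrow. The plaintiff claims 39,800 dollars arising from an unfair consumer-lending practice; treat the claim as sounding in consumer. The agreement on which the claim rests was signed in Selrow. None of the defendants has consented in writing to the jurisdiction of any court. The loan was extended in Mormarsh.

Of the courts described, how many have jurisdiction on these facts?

2

The Civil Court of Zefria:
  (a) No defendant is a corporation. However, the amount in controversy is $39,800, which meets the USD 10,000 floor, so the 'unless' proviso supplies this condition. Condition met.
  (b) The plaintiff resides in Fendale, which is not Zefria. Condition met.
  (c) The amount in controversy is $39,800, which meets the $37,500 floor, so one alternative holds. Satisfied.
  (d) The claim is a consumer claim, so one alternative holds. Met.
  (e) The amount in controversy is $39,800, within the USD 50,000 ceiling. Condition met.
  → The court has jurisdiction.
The Selrow District Court:
  (a) The claim is a consumer claim, not a tort claim, which satisfies one of the alternatives. Met.
  (b) The amount in controversy is $39,800, which meets the 10,000 dollars floor. Condition met.
  (c) The contract was executed in Selrow. Condition met.
  (d) The amount in controversy is USD 39,800, within the 150,000 dollars ceiling, so one alternative holds. Satisfied.
  → The court has jurisdiction.
Courts with jurisdiction: the Civil Court of Zefria, the Selrow District Court — 2 in total.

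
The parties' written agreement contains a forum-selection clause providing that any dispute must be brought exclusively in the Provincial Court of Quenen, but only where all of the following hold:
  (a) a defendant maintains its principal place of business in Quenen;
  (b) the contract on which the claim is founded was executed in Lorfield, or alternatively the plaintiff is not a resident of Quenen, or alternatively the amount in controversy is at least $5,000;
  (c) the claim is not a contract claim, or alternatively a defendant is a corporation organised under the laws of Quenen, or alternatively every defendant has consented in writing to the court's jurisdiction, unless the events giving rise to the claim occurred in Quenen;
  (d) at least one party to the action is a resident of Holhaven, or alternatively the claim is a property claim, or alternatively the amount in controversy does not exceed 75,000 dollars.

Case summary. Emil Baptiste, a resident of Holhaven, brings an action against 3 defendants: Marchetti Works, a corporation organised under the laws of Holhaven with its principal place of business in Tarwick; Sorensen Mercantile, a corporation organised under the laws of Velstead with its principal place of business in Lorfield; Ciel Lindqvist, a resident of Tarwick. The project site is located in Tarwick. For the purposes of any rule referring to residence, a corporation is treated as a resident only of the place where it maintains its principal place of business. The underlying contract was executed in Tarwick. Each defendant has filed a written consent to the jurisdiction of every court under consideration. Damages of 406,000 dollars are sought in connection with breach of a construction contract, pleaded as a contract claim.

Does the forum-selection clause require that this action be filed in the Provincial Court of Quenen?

No

The Provincial Court of Quenen:
  (a) The corporate defendant(s) have their principal place of business in Lorfield, Tarwick, not Quenen. Condition not met.
  (b) The plaintiff resides in Holhaven, which is not Quenen, so one alternative holds. Condition met.
  (c) Every defendant has filed written consent, so this disjunct is met. Satisfied.
  (d) Emil Baptiste resides in Holhaven, so one alternative holds. Met.
  → The clause does not apply.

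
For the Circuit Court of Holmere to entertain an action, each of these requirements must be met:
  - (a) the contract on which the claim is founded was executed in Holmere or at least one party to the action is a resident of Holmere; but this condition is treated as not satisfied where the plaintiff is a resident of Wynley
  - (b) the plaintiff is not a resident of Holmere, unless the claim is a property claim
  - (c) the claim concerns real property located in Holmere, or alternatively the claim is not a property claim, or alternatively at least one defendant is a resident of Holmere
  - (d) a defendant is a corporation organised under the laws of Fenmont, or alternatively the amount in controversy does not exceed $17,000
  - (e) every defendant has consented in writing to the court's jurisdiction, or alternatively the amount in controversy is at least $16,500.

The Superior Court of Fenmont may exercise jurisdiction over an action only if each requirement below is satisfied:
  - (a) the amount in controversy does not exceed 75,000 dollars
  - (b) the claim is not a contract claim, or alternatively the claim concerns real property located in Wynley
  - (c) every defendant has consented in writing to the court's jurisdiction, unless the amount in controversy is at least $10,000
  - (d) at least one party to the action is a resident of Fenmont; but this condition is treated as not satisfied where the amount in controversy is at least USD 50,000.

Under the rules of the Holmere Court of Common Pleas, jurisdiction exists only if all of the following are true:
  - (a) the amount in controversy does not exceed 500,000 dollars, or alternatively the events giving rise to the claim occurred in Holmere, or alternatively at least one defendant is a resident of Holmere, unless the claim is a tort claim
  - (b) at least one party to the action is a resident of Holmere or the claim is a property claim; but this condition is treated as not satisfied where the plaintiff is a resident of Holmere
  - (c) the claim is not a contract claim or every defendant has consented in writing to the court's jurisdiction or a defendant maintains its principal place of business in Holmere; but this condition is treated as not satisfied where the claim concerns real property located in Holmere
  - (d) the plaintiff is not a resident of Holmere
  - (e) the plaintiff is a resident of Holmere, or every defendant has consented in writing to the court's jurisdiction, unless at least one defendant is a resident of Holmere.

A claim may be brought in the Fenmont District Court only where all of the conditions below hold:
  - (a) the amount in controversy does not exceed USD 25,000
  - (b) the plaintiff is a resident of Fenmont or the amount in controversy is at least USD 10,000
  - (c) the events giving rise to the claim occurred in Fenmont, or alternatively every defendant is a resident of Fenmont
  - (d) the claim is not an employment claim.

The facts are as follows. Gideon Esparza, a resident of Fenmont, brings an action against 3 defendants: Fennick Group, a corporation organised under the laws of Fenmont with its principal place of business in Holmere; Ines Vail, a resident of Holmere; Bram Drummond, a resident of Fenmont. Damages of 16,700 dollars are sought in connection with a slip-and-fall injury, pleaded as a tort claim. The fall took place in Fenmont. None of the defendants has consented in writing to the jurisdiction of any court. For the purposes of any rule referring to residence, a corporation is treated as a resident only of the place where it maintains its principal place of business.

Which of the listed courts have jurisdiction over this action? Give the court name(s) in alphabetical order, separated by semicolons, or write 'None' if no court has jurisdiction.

the Circuit Court of Holmere; the Fenmont District Court; the Holmere Court of Common Pleas; the Superior Court of Fenmont

The Circuit Court of Holmere:
  (a) Fennick Group resides in Holmere, which satisfies one of the alternatives. The exception is not triggered, since the plaintiff resides in Fenmont, not Wynley. Met.
  (b) The plaintiff resides in Fenmont, which is not Holmere. Met.
  (c) The claim is a tort claim, not a property claim, which satisfies one of the alternatives. Condition met.
  (d) Fennick Group is organised under the laws of Fenmont, so this disjunct is met. Condition met.
  (e) The amount in controversy is 16,700 dollars, which meets the 16,500 dollars floor — that alternative is enough. Condition met.
  → The court has jurisdiction.
The Superior Court of Fenmont:
  (a) The amount in controversy is $16,700, within the USD 75,000 ceiling. Met.
  (b) The claim is a tort claim, not a contract claim, so one alternative holds. Condition met.
  (c) No such written consent has been filed. But the amount in controversy is USD 16,700, which meets the USD 10,000 floor, and the 'unless' clause therefore excuses the requirement. Condition met.
  (d) Gideon Esparza resides in Fenmont. The carve-out does not apply: the amount in controversy is USD 16,700, below the USD 50,000 floor. Satisfied.
  → All conditions met; jurisdiction exists.
The Holmere Court of Common Pleas:
  (a) The amount in controversy is $16,700, within the 500,000 dollars ceiling, so one alternative holds. Condition met.
  (b) Fennick Group resides in Holmere, which satisfies one of the alternatives. The exception is not triggered, since the plaintiff resides in Fenmont, not Holmere. Met.
  (c) The claim is a tort claim, not a contract claim — that alternative is enough. The exception is not triggered, since the claim does not concern real property. Satisfied.
  (d) The plaintiff resides in Fenmont, which is not Holmere. Condition met.
  (e) The plaintiff resides in Fenmont, not Holmere; no such written consent has been filed — none of the alternatives is met. The proviso rescues it, though: Fennick Group resides in Holmere. Met.
  → The court has jurisdiction.
The Fenmont District Court:
  (a) The amount in controversy is $16,700, within the $25,000 ceiling. Condition met.
  (b) The plaintiff resides in Fenmont — that alternative is enough. Satisfied.
  (c) The operative events occurred in Fenmont, so one alternative holds. Met.
  (d) The claim is a tort claim, not an employment claim. Satisfied.
  → All conditions met; jurisdiction exists.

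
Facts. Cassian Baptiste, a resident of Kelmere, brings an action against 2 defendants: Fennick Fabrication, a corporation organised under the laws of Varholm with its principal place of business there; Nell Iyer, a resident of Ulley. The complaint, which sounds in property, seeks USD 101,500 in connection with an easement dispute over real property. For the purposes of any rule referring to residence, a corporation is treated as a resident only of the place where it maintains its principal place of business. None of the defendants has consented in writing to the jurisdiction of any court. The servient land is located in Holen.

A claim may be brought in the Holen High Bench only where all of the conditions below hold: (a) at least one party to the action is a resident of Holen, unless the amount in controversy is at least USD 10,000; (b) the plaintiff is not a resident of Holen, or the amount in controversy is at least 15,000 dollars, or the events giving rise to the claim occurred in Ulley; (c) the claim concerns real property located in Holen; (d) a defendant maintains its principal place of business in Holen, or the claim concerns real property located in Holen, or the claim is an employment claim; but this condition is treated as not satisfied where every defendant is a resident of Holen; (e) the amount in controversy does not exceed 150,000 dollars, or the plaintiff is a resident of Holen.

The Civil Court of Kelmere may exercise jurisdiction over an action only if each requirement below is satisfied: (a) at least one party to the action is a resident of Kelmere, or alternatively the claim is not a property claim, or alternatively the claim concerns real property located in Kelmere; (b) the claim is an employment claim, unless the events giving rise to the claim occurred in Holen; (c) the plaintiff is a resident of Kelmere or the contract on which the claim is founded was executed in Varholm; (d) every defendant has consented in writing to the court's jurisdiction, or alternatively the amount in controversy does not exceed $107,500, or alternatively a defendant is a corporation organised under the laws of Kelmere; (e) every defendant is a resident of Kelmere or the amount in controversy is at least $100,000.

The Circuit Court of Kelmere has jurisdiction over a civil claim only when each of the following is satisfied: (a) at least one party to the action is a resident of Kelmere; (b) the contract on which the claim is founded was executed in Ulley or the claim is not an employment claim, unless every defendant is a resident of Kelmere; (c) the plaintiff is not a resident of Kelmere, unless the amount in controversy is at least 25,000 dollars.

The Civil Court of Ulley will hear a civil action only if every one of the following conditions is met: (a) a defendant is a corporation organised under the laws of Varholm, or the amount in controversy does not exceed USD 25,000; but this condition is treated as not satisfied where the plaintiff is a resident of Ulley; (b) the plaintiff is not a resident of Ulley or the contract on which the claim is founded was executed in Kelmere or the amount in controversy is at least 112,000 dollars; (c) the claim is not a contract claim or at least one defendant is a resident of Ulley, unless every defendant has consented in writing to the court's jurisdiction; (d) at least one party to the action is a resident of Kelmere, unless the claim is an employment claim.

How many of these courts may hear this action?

The Holen High Bench:
  (a) No party resides in Holen. However, the amount in controversy is $101,500, which meets the 10,000 dollars floor, so the 'unless' proviso supplies this condition. Met.
  (b) The plaintiff resides in Kelmere, which is not Holen, which satisfies one of the alternatives. Condition met.
  (c) The property lies in Holen. Satisfied.
  (d) The property lies in Holen, which satisfies one of the alternatives. The exception is not triggered, since the defendants reside as follows — Fennick Fabrication in Varholm, Nell Iyer in Ulley — not all in Holen. Condition met.
  (e) The amount in controversy is 101,500 dollars, within the $150,000 ceiling, so this disjunct is met. Satisfied.
  → Every requirement is satisfied — jurisdiction.
The Civil Court of Kelmere:
  (a) Cassian Baptiste resides in Kelmere, which satisfies one of the alternatives. Satisfied.
  (b) The claim is a property claim, not an employment claim. The proviso rescues it, though: the operative events occurred in Holen. Satisfied.
  (c) The plaintiff resides in Kelmere, which satisfies one of the alternatives. Met.
  (d) The amount in controversy is $101,500, within the USD 107,500 ceiling, which satisfies one of the alternatives. Condition met.
  (e) The amount in controversy is $101,500, which meets the $100,000 floor, so one alternative holds. Met.
  → The court has jurisdiction.
The Circuit Court of Kelmere:
  (a) Cassian Baptiste resides in Kelmere. Satisfied.
  (b) The claim is a property claim, not an employment claim, so this disjunct is met. Condition met.
  (c) The plaintiff resides in Kelmere. But the amount in controversy is 101,500 dollars, which meets the USD 25,000 floor, and the 'unless' clause therefore excuses the requirement. Met.
  → Jurisdiction lies.
The Civil Court of Ulley:
  (a) Fennick Fabrication is organised under the laws of Varholm, so this disjunct is met. The exception is not triggered, since the plaintiff resides in Kelmere, not Ulley. Met.
  (b) The plaintiff resides in Kelmere, which is not Ulley, so this disjunct is met. Satisfied.
  (c) The claim is a property claim, not a contract claim — that alternative is enough. Condition met.
  (d) Cassian Baptiste resides in Kelmere. Met.
  → All conditions met; jurisdiction exists.
Courts with jurisdiction: the Holen High Bench, the Civil Court of Kelmere, the Circuit Court of Kelmere, the Civil Court of Ulley — 4 in total.

4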